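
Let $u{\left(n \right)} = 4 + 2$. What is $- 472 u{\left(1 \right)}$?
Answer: $-2832$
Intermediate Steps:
$u{\left(n \right)} = 6$
$- 472 u{\left(1 \right)} = \left(-472\right) 6 = -2832$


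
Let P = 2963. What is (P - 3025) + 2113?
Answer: 2051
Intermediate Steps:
(P - 3025) + 2113 = (2963 - 3025) + 2113 = -62 + 2113 = 2051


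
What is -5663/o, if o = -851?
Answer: 5663/851 ≈ 6.6545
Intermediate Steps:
-5663/o = -5663/(-851) = -5663*(-1/851) = 5663/851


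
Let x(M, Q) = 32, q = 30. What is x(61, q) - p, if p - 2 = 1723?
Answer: -1693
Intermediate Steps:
p = 1725 (p = 2 + 1723 = 1725)
x(61, q) - p = 32 - 1*1725 = 32 - 1725 = -1693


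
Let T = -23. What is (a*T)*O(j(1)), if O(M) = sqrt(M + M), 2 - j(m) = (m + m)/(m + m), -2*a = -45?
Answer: -1035*sqrt(2)/2 ≈ -731.86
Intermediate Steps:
a = 45/2 (a = -1/2*(-45) = 45/2 ≈ 22.500)
j(m) = 1 (j(m) = 2 - (m + m)/(m + m) = 2 - 2*m/(2*m) = 2 - 2*m*1/(2*m) = 2 - 1*1 = 2 - 1 = 1)
O(M) = sqrt(2)*sqrt(M) (O(M) = sqrt(2*M) = sqrt(2)*sqrt(M))
(a*T)*O(j(1)) = ((45/2)*(-23))*(sqrt(2)*sqrt(1)) = -1035*sqrt(2)/2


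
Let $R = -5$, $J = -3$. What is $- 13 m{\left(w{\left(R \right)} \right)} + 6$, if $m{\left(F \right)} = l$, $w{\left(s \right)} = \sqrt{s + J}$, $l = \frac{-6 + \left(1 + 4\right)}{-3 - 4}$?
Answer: $\frac{29}{7} \approx 4.1429$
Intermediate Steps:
$l = \frac{1}{7}$ ($l = \frac{-6 + 5}{-7} = \left(-1\right) \left(- \frac{1}{7}\right) = \frac{1}{7} \approx 0.14286$)
$w{\left(s \right)} = \sqrt{-3 + s}$ ($w{\left(s \right)} = \sqrt{s - 3} = \sqrt{-3 + s}$)
$m{\left(F \right)} = \frac{1}{7}$
$- 13 m{\left(w{\left(R \right)} \right)} + 6 = \left(-13\right) \frac{1}{7} + 6 = - \frac{13}{7} + 6 = \frac{29}{7}$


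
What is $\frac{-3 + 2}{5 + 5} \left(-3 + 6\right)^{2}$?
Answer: $- \frac{9}{10} \approx -0.9$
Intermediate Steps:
$\frac{-3 + 2}{5 + 5} \left(-3 + 6\right)^{2} = - \frac{1}{10} \cdot 3^{2} = \left(-1\right) \frac{1}{10} \cdot 9 = \left(- \frac{1}{10}\right) 9 = - \frac{9}{10}$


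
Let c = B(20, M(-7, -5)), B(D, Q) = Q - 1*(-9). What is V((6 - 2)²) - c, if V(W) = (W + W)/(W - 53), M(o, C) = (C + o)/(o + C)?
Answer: -402/37 ≈ -10.865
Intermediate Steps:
M(o, C) = 1 (M(o, C) = (C + o)/(C + o) = 1)
B(D, Q) = 9 + Q (B(D, Q) = Q + 9 = 9 + Q)
V(W) = 2*W/(-53 + W) (V(W) = (2*W)/(-53 + W) = 2*W/(-53 + W))
c = 10 (c = 9 + 1 = 10)
V((6 - 2)²) - c = 2*(6 - 2)²/(-53 + (6 - 2)²) - 1*10 = 2*4²/(-53 + 4²) - 10 = 2*16/(-53 + 16) - 10 = 2*16/(-37) - 10 = 2*16*(-1/37) - 10 = -32/37 - 10 = -402/37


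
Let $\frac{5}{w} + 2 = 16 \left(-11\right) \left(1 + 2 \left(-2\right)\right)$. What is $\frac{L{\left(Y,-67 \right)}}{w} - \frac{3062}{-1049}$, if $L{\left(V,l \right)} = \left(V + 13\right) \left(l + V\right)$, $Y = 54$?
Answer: $- \frac{480579844}{5245} \approx -91626.0$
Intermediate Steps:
$L{\left(V,l \right)} = \left(13 + V\right) \left(V + l\right)$
$w = \frac{5}{526}$ ($w = \frac{5}{-2 + 16 \left(-11\right) \left(1 + 2 \left(-2\right)\right)} = \frac{5}{-2 - 176 \left(1 - 4\right)} = \frac{5}{-2 - -528} = \frac{5}{-2 + 528} = \frac{5}{526} \approx 0.0095057$)
$\frac{L{\left(Y,-67 \right)}}{w} - \frac{3062}{-1049} = \frac{54^{2} + 13 \cdot 54 + 13 \left(-67\right) + 54 \left(-67\right)}{\frac{5}{526}} - \frac{3062}{-1049} = \left(2916 + 702 - 871 - 3618\right) \frac{526}{5} - - \frac{3062}{1049} = \left(-871\right) \frac{526}{5} + \frac{3062}{1049} = - \frac{458146}{5} + \frac{3062}{1049} = - \frac{480579844}{5245}$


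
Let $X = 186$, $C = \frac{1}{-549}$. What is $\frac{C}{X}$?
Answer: $- \frac{1}{102114} \approx -9.793 \cdot 10^{-6}$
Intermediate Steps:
$C = - \frac{1}{549} \approx -0.0018215$
$\frac{C}{X} = - \frac{1}{549 \cdot 186} = \left(- \frac{1}{549}\right) \frac{1}{186} = - \frac{1}{102114}$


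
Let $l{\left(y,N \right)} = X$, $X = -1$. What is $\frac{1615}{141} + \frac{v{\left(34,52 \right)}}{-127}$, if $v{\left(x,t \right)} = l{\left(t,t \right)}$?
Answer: $\frac{205246}{17907} \approx 11.462$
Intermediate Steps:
$l{\left(y,N \right)} = -1$
$v{\left(x,t \right)} = -1$
$\frac{1615}{141} + \frac{v{\left(34,52 \right)}}{-127} = \frac{1615}{141} - \frac{1}{-127} = 1615 \cdot \frac{1}{141} - - \frac{1}{127} = \frac{1615}{141} + \frac{1}{127} = \frac{205246}{17907}$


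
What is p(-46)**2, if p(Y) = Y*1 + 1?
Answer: 2025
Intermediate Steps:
p(Y) = 1 + Y (p(Y) = Y + 1 = 1 + Y)
p(-46)**2 = (1 - 46)**2 = (-45)**2 = 2025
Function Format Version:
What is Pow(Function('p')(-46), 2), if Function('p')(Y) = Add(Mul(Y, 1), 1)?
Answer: 2025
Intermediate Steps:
Function('p')(Y) = Add(1, Y) (Function('p')(Y) = Add(Y, 1) = Add(1, Y))
Pow(Function('p')(-46), 2) = Pow(Add(1, -46), 2) = Pow(-45, 2) = 2025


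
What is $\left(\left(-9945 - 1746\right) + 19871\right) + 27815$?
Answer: $35995$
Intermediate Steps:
$\left(\left(-9945 - 1746\right) + 19871\right) + 27815 = \left(-11691 + 19871\right) + 27815 = 8180 + 27815 = 35995$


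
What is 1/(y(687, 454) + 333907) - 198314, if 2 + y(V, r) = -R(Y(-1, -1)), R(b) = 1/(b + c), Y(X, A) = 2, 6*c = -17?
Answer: -331091370729/1669531 ≈ -1.9831e+5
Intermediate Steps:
c = -17/6 (c = (1/6)*(-17) = -17/6 ≈ -2.8333)
R(b) = 1/(-17/6 + b) (R(b) = 1/(b - 17/6) = 1/(-17/6 + b))
y(V, r) = -4/5 (y(V, r) = -2 - 6/(-17 + 6*2) = -2 - 6/(-17 + 12) = -2 - 6/(-5) = -2 - 6*(-1)/5 = -2 - 1*(-6/5) = -2 + 6/5 = -4/5)
1/(y(687, 454) + 333907) - 198314 = 1/(-4/5 + 333907) - 198314 = 1/(1669531/5) - 198314 = 5/1669531 - 198314 = -331091370729/1669531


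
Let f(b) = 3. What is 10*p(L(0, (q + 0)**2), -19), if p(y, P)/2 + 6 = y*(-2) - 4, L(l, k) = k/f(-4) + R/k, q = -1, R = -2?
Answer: -400/3 ≈ -133.33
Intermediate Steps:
L(l, k) = -2/k + k/3 (L(l, k) = k/3 - 2/k = -2/k + k/3)
p(y, P) = -20 - 4*y (p(y, P) = -12 + 2*(y*(-2) - 4) = -12 + 2*(-2*y - 4) = -12 + 2*(-4 - 2*y) = -12 + (-8 - 4*y) = -20 - 4*y)
10*p(L(0, (q + 0)**2), -19) = 10*(-20 - 4*(-2/(-1 + 0)**2 + (-1 + 0)**2/3)) = 10*(-20 - 4*(-2/((-1)**2) + (1/3)*(-1)**2)) = 10*(-20 - 4*(-2/1 + (1/3)*1)) = 10*(-20 - 4*(-2*1 + 1/3)) = 10*(-20 - 4*(-2 + 1/3)) = 10*(-20 - 4*(-5/3)) = 10*(-20 + 20/3) = 10*(-40/3) = -400/3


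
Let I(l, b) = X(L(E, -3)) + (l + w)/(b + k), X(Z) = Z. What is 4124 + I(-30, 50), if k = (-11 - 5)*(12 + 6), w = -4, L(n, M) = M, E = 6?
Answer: 28848/7 ≈ 4121.1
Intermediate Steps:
k = -288 (k = -16*18 = -288)
I(l, b) = -3 + (-4 + l)/(-288 + b) (I(l, b) = -3 + (l - 4)/(b - 288) = -3 + (-4 + l)/(-288 + b))
4124 + I(-30, 50) = 4124 + (860 - 30 - 3*50)/(-288 + 50) = 4124 + (860 - 30 - 150)/(-238) = 4124 - 1/238*680 = 4124 - 20/7 = 28848/7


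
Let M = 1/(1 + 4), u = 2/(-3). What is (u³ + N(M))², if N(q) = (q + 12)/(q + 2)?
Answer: 2430481/88209 ≈ 27.554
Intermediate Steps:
u = -⅔ (u = 2*(-⅓) = -⅔ ≈ -0.66667)
M = ⅕ (M = 1/5 = ⅕ ≈ 0.20000)
N(q) = (12 + q)/(2 + q)
(u³ + N(M))² = ((-⅔)³ + (12 + ⅕)/(2 + ⅕))² = (-8/27 + (61/5)/(11/5))² = (-8/27 + (5/11)*(61/5))² = (-8/27 + 61/11)² = (1559/297)² = 2430481/88209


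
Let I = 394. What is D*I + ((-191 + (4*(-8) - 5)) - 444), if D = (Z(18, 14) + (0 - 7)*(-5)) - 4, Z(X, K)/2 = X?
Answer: 25726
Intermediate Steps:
Z(X, K) = 2*X
D = 67 (D = (2*18 + (0 - 7)*(-5)) - 4 = (36 - 7*(-5)) - 4 = (36 + 35) - 4 = 71 - 4 = 67)
D*I + ((-191 + (4*(-8) - 5)) - 444) = 67*394 + ((-191 + (4*(-8) - 5)) - 444) = 26398 + ((-191 + (-32 - 5)) - 444) = 26398 + ((-191 - 37) - 444) = 26398 + (-228 - 444) = 26398 - 672 = 25726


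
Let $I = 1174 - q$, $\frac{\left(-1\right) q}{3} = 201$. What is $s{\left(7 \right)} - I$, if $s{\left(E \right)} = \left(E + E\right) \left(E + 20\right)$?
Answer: $-1399$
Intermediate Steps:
$q = -603$ ($q = \left(-3\right) 201 = -603$)
$s{\left(E \right)} = 2 E \left(20 + E\right)$
$I = 1777$ ($I = 1174 - -603 = 1174 + 603 = 1777$)
$s{\left(7 \right)} - I = 2 \cdot 7 \left(20 + 7\right) - 1777 = 2 \cdot 7 \cdot 27 - 1777 = 378 - 1777 = -1399$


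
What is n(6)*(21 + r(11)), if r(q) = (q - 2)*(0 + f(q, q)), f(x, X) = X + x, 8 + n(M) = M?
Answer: -438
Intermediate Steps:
n(M) = -8 + M
r(q) = 2*q*(-2 + q) (r(q) = (q - 2)*(0 + (q + q)) = (-2 + q)*(0 + 2*q) = (-2 + q)*(2*q) = 2*q*(-2 + q))
n(6)*(21 + r(11)) = (-8 + 6)*(21 + 2*11*(-2 + 11)) = -2*(21 + 2*11*9) = -2*(21 + 198) = -2*219 = -438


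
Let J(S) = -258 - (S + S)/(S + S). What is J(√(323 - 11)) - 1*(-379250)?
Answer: 378991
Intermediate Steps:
J(S) = -259 (J(S) = -258 - 2*S/(2*S) = -258 - 2*S*1/(2*S) = -258 - 1*1 = -258 - 1 = -259)
J(√(323 - 11)) - 1*(-379250) = -259 - 1*(-379250) = -259 + 379250 = 378991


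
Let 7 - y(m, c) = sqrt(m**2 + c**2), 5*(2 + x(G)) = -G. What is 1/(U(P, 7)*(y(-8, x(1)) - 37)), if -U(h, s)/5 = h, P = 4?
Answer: 75/41558 - sqrt(1721)/83116 ≈ 0.0013056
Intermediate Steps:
x(G) = -2 - G/5 (x(G) = -2 + (-G)/5 = -2 - G/5)
U(h, s) = -5*h
y(m, c) = 7 - sqrt(c**2 + m**2) (y(m, c) = 7 - sqrt(m**2 + c**2) = 7 - sqrt(c**2 + m**2))
1/(U(P, 7)*(y(-8, x(1)) - 37)) = 1/((-5*4)*((7 - sqrt((-2 - 1/5*1)**2 + (-8)**2)) - 37)) = 1/(-20*((7 - sqrt((-2 - 1/5)**2 + 64)) - 37)) = 1/(-20*((7 - sqrt((-11/5)**2 + 64)) - 37)) = 1/(-20*((7 - sqrt(121/25 + 64)) - 37)) = 1/(-20*((7 - sqrt(1721/25)) - 37)) = 1/(-20*((7 - sqrt(1721)/5) - 37)) = 1/(-20*(-30 - sqrt(1721)/5)) = 1/(600 + 4*sqrt(1721))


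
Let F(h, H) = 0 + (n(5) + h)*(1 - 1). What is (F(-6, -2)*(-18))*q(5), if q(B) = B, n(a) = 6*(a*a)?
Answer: 0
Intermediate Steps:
n(a) = 6*a**2
F(h, H) = 0 (F(h, H) = 0 + (6*5**2 + h)*(1 - 1) = 0 + (6*25 + h)*0 = 0 + (150 + h)*0 = 0 + 0 = 0)
(F(-6, -2)*(-18))*q(5) = (0*(-18))*5 = 0*5 = 0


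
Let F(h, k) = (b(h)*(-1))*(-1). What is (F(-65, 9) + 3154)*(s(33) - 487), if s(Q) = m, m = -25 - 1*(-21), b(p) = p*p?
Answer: -3623089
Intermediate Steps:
b(p) = p²
m = -4 (m = -25 + 21 = -4)
F(h, k) = h² (F(h, k) = (h²*(-1))*(-1) = -h²*(-1) = h²)
s(Q) = -4
(F(-65, 9) + 3154)*(s(33) - 487) = ((-65)² + 3154)*(-4 - 487) = (4225 + 3154)*(-491) = 7379*(-491) = -3623089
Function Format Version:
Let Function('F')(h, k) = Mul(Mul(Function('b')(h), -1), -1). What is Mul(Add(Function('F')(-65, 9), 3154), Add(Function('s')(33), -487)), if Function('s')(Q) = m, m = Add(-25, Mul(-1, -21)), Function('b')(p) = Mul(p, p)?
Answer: -3623089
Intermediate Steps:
Function('b')(p) = Pow(p, 2)
m = -4 (m = Add(-25, 21) = -4)
Function('F')(h, k) = Pow(h, 2) (Function('F')(h, k) = Mul(Mul(Pow(h, 2), -1), -1) = Mul(Mul(-1, Pow(h, 2)), -1) = Pow(h, 2))
Function('s')(Q) = -4
Mul(Add(Function('F')(-65, 9), 3154), Add(Function('s')(33), -487)) = Mul(Add(Pow(-65, 2), 3154), Add(-4, -487)) = Mul(Add(4225, 3154), -491) = Mul(7379, -491) = -3623089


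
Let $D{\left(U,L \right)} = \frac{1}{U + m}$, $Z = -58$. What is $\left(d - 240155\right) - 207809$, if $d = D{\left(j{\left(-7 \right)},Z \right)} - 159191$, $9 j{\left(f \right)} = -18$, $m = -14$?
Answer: $- \frac{9714481}{16} \approx -6.0716 \cdot 10^{5}$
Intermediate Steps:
$j{\left(f \right)} = -2$ ($j{\left(f \right)} = \frac{1}{9} \left(-18\right) = -2$)
$D{\left(U,L \right)} = \frac{1}{-14 + U}$ ($D{\left(U,L \right)} = \frac{1}{U - 14} = \frac{1}{-14 + U}$)
$d = - \frac{2547057}{16}$ ($d = \frac{1}{-14 - 2} - 159191 = \frac{1}{-16} - 159191 = - \frac{1}{16} - 159191 = - \frac{2547057}{16} \approx -1.5919 \cdot 10^{5}$)
$\left(d - 240155\right) - 207809 = \left(- \frac{2547057}{16} - 240155\right) - 207809 = - \frac{6389537}{16} - 207809 = - \frac{9714481}{16}$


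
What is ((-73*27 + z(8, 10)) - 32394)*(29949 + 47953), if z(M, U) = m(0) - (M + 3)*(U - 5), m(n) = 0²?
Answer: -2681386840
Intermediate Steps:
m(n) = 0
z(M, U) = -(-5 + U)*(3 + M) (z(M, U) = 0 - (M + 3)*(U - 5) = 0 - (3 + M)*(-5 + U) = 0 - (-5 + U)*(3 + M) = -(-5 + U)*(3 + M))
((-73*27 + z(8, 10)) - 32394)*(29949 + 47953) = ((-73*27 + (15 - 3*10 + 5*8 - 1*8*10)) - 32394)*(29949 + 47953) = ((-1971 + (15 - 30 + 40 - 80)) - 32394)*77902 = ((-1971 - 55) - 32394)*77902 = (-2026 - 32394)*77902 = -34420*77902 = -2681386840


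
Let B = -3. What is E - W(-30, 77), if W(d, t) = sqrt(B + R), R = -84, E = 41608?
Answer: 41608 - I*sqrt(87) ≈ 41608.0 - 9.3274*I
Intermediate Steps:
W(d, t) = I*sqrt(87) (W(d, t) = sqrt(-3 - 84) = sqrt(-87) = I*sqrt(87))
E - W(-30, 77) = 41608 - I*sqrt(87)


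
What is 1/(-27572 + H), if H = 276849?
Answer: 1/249277 ≈ 4.0116e-6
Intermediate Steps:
1/(-27572 + H) = 1/(-27572 + 276849) = 1/249277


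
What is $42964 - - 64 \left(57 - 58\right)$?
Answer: $42900$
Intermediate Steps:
$42964 - - 64 \left(57 - 58\right) = 42964 - \left(-64\right) \left(-1\right) = 42964 - 64 = 42900$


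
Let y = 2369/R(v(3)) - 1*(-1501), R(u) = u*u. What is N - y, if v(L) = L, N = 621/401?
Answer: -6361489/3609 ≈ -1762.7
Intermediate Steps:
N = 621/401 (N = 621*(1/401) = 621/401 ≈ 1.5486)
R(u) = u²
y = 15878/9 (y = 2369/(3²) - 1*(-1501) = 2369/9 + 1501 = 15878/9 ≈ 1764.2)
N - y = 621/401 - 1*15878/9 = 621/401 - 15878/9 = -6361489/3609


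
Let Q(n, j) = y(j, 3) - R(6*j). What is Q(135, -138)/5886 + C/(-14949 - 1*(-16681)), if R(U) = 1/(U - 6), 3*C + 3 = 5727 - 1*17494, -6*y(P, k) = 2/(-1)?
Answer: -534968387/236173788 ≈ -2.2651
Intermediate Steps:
y(P, k) = ⅓ (y(P, k) = -1/(3*(-1)) = -(-1)/3 = -⅙*(-2) = ⅓)
C = -11770/3 (C = -1 + (5727 - 1*17494)/3 = -1 + (5727 - 17494)/3 = -1 + (⅓)*(-11767) = -1 - 11767/3 = -11770/3 ≈ -3923.3)
R(U) = 1/(-6 + U)
Q(n, j) = ⅓ - 1/(-6 + 6*j)
Q(135, -138)/5886 + C/(-14949 - 1*(-16681)) = ((-3 + 2*(-138))/(6*(-1 - 138)))/5886 - 11770/(3*(-14949 - 1*(-16681))) = ((⅙)*(-3 - 276)/(-139))*(1/5886) - 11770/(3*(-14949 + 16681)) = ((⅙)*(-1/139)*(-279))*(1/5886) - 11770/3/1732 = (93/278)*(1/5886) - 11770/3*1/1732 = 31/545436 - 5885/2598 = -534968387/236173788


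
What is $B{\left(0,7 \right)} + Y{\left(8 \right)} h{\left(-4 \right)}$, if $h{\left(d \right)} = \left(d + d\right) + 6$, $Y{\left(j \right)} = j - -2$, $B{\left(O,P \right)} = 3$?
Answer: $-17$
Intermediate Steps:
$Y{\left(j \right)} = 2 + j$ ($Y{\left(j \right)} = j + 2 = 2 + j$)
$h{\left(d \right)} = 6 + 2 d$ ($h{\left(d \right)} = 2 d + 6 = 6 + 2 d$)
$B{\left(0,7 \right)} + Y{\left(8 \right)} h{\left(-4 \right)} = 3 + \left(2 + 8\right) \left(6 + 2 \left(-4\right)\right) = 3 + 10 \left(6 - 8\right) = 3 + 10 \left(-2\right) = 3 - 20 = -17$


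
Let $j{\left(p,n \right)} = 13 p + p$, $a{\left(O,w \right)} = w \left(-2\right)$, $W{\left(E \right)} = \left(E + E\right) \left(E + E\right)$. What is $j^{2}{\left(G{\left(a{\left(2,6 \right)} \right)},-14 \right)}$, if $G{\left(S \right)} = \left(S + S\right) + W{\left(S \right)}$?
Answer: $59721984$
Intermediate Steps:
$W{\left(E \right)} = 4 E^{2}$ ($W{\left(E \right)} = 2 E 2 E = 4 E^{2}$)
$a{\left(O,w \right)} = - 2 w$
$G{\left(S \right)} = 2 S + 4 S^{2}$ ($G{\left(S \right)} = \left(S + S\right) + 4 S^{2} = 2 S + 4 S^{2}$)
$j{\left(p,n \right)} = 14 p$
$j^{2}{\left(G{\left(a{\left(2,6 \right)} \right)},-14 \right)} = \left(14 \cdot 2 \left(\left(-2\right) 6\right) \left(1 + 2 \left(\left(-2\right) 6\right)\right)\right)^{2} = \left(14 \cdot 2 \left(-12\right) \left(1 + 2 \left(-12\right)\right)\right)^{2} = \left(14 \cdot 2 \left(-12\right) \left(1 - 24\right)\right)^{2} = \left(14 \cdot 2 \left(-12\right) \left(-23\right)\right)^{2} = \left(14 \cdot 552\right)^{2} = 7728^{2} = 59721984$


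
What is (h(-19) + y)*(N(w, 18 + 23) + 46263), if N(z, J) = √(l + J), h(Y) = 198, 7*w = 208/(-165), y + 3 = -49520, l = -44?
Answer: -2281922475 - 49325*I*√3 ≈ -2.2819e+9 - 85433.0*I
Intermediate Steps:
y = -49523 (y = -3 - 49520 = -49523)
w = -208/1155 (w = (208/(-165))/7 = (208*(-1/165))/7 = (⅐)*(-208/165) = -208/1155 ≈ -0.18009)
N(z, J) = √(-44 + J)
(h(-19) + y)*(N(w, 18 + 23) + 46263) = (198 - 49523)*(√(-44 + (18 + 23)) + 46263) = -49325*(√(-44 + 41) + 46263) = -49325*(√(-3) + 46263) = -49325*(I*√3 + 46263) = -49325*(46263 + I*√3) = -2281922475 - 49325*I*√3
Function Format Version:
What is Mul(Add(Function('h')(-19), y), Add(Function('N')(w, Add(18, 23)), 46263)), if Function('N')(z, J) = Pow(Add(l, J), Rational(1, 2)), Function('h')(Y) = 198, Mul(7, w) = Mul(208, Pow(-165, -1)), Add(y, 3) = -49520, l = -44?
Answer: Add(-2281922475, Mul(-49325, I, Pow(3, Rational(1, 2)))) ≈ Add(-2.2819e+9, Mul(-85433., I))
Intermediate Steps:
y = -49523 (y = Add(-3, -49520) = -49523)
w = Rational(-208, 1155) (w = Mul(Rational(1, 7), Mul(208, Pow(-165, -1))) = Mul(Rational(1, 7), Mul(208, Rational(-1, 165))) = Mul(Rational(1, 7), Rational(-208, 165)) = Rational(-208, 1155) ≈ -0.18009)
Function('N')(z, J) = Pow(Add(-44, J), Rational(1, 2))
Mul(Add(Function('h')(-19), y), Add(Function('N')(w, Add(18, 23)), 46263)) = Mul(Add(198, -49523), Add(Pow(Add(-44, Add(18, 23)), Rational(1, 2)), 46263)) = Mul(-49325, Add(Pow(Add(-44, 41), Rational(1, 2)), 46263)) = Mul(-49325, Add(Pow(-3, Rational(1, 2)), 46263)) = Mul(-49325, Add(Mul(I, Pow(3, Rational(1, 2))), 46263)) = Mul(-49325, Add(46263, Mul(I, Pow(3, Rational(1, 2))))) = Add(-2281922475, Mul(-49325, I, Pow(3, Rational(1, 2))))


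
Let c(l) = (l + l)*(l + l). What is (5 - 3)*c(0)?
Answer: 0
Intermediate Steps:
c(l) = 4*l² (c(l) = (2*l)*(2*l) = 4*l²)
(5 - 3)*c(0) = (5 - 3)*(4*0²) = 2*(4*0) = 2*0 = 0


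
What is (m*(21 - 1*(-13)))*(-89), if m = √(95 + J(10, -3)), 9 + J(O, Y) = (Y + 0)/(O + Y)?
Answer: -3026*√4193/7 ≈ -27992.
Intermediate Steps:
J(O, Y) = -9 + Y/(O + Y) (J(O, Y) = -9 + (Y + 0)/(O + Y) = -9 + Y/(O + Y))
m = √4193/7 (m = √(95 + (-9*10 - 8*(-3))/(10 - 3)) = √(95 + (-90 + 24)/7) = √(95 + (⅐)*(-66)) = √(95 - 66/7) = √(599/7) = √4193/7 ≈ 9.2505)
(m*(21 - 1*(-13)))*(-89) = ((√4193/7)*(21 - 1*(-13)))*(-89) = ((√4193/7)*(21 + 13))*(-89) = ((√4193/7)*34)*(-89) = (34*√4193/7)*(-89) = -3026*√4193/7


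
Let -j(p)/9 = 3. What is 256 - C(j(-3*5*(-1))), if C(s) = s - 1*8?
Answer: 291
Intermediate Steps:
j(p) = -27 (j(p) = -9*3 = -27)
C(s) = -8 + s (C(s) = s - 8 = -8 + s)
256 - C(j(-3*5*(-1))) = 256 - (-8 - 27) = 256 - 1*(-35) = 256 + 35 = 291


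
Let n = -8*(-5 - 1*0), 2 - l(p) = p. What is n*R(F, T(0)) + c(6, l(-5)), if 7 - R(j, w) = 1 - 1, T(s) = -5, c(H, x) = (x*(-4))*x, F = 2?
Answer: 84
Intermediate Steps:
l(p) = 2 - p
c(H, x) = -4*x² (c(H, x) = (-4*x)*x = -4*x²)
R(j, w) = 7 (R(j, w) = 7 - (1 - 1) = 7 - 1*0 = 7 + 0 = 7)
n = 40 (n = -8*(-5 + 0) = -8*(-5) = 40)
n*R(F, T(0)) + c(6, l(-5)) = 40*7 - 4*(2 - 1*(-5))² = 280 - 4*(2 + 5)² = 280 - 4*7² = 280 - 4*49 = 280 - 196 = 84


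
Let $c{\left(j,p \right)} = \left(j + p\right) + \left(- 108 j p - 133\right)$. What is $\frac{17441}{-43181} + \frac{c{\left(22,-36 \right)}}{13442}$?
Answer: $\frac{3452740487}{580439002} \approx 5.9485$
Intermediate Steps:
$c{\left(j,p \right)} = -133 + j + p - 108 j p$ ($c{\left(j,p \right)} = \left(j + p\right) - \left(133 + 108 j p\right) = -133 + j + p - 108 j p$)
$\frac{17441}{-43181} + \frac{c{\left(22,-36 \right)}}{13442} = \frac{17441}{-43181} + \frac{-133 + 22 - 36 - 2376 \left(-36\right)}{13442} = 17441 \left(- \frac{1}{43181}\right) + \left(-133 + 22 - 36 + 85536\right) \frac{1}{13442} = - \frac{17441}{43181} + 85389 \cdot \frac{1}{13442} = - \frac{17441}{43181} + \frac{85389}{13442} = \frac{3452740487}{580439002}$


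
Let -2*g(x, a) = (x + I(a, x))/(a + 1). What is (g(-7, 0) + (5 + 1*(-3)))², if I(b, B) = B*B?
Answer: 361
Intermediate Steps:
I(b, B) = B²
g(x, a) = -(x + x²)/(2*(1 + a)) (g(x, a) = -(x + x²)/(2*(a + 1)) = -(x + x²)/(2*(1 + a)))
(g(-7, 0) + (5 + 1*(-3)))² = ((½)*(-7)*(-1 - 1*(-7))/(1 + 0) + (5 + 1*(-3)))² = ((½)*(-7)*(-1 + 7)/1 + (5 - 3))² = ((½)*(-7)*1*6 + 2)² = (-21 + 2)² = (-19)² = 361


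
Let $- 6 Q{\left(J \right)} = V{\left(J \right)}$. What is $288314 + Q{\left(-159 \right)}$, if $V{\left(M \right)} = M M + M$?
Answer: $284127$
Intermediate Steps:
$V{\left(M \right)} = M + M^{2}$ ($V{\left(M \right)} = M^{2} + M = M + M^{2}$)
$Q{\left(J \right)} = - \frac{J \left(1 + J\right)}{6}$
$288314 + Q{\left(-159 \right)} = 288314 - - \frac{53 \left(1 - 159\right)}{2} = 288314 - \left(- \frac{53}{2}\right) \left(-158\right) = 288314 - 4187 = 284127$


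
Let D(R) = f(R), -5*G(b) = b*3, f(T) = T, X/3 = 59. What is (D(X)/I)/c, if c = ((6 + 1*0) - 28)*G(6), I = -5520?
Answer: -59/145728 ≈ -0.00040486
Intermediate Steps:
X = 177 (X = 3*59 = 177)
G(b) = -3*b/5 (G(b) = -b*3/5 = -3*b/5)
D(R) = R
c = 396/5 (c = ((6 + 1*0) - 28)*(-⅗*6) = ((6 + 0) - 28)*(-18/5) = (6 - 28)*(-18/5) = -22*(-18/5) = 396/5 ≈ 79.200)
(D(X)/I)/c = (177/(-5520))/(396/5) = (177*(-1/5520))*(5/396) = -59/1840*5/396 = -59/145728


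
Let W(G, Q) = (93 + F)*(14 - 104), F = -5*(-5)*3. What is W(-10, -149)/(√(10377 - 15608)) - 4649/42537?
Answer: -4649/42537 + 15120*I*√5231/5231 ≈ -0.10929 + 209.05*I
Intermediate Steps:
F = 75 (F = 25*3 = 75)
W(G, Q) = -15120 (W(G, Q) = (93 + 75)*(14 - 104) = 168*(-90) = -15120)
W(-10, -149)/(√(10377 - 15608)) - 4649/42537 = -15120/√(10377 - 15608) - 4649/42537 = -15120*(-I*√5231/5231) - 4649*1/42537 = -15120*(-I*√5231/5231) - 4649/42537 = -(-15120)*I*√5231/5231 - 4649/42537 = 15120*I*√5231/5231 - 4649/42537 = -4649/42537 + 15120*I*√5231/5231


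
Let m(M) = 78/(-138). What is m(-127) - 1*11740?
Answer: -270033/23 ≈ -11741.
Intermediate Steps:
m(M) = -13/23 (m(M) = 78*(-1/138) = -13/23)
m(-127) - 1*11740 = -13/23 - 1*11740 = -13/23 - 11740 = -270033/23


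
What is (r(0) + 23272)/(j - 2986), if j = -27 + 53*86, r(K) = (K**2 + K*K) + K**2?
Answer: 23272/1545 ≈ 15.063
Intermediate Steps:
r(K) = 3*K**2 (r(K) = (K**2 + K**2) + K**2 = 2*K**2 + K**2 = 3*K**2)
j = 4531 (j = -27 + 4558 = 4531)
(r(0) + 23272)/(j - 2986) = (3*0**2 + 23272)/(4531 - 2986) = (3*0 + 23272)/1545 = (0 + 23272)*(1/1545) = 23272*(1/1545) = 23272/1545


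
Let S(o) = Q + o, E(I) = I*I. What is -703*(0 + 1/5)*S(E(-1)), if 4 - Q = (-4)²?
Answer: 7733/5 ≈ 1546.6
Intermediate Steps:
E(I) = I²
Q = -12 (Q = 4 - 1*(-4)² = 4 - 1*16 = 4 - 16 = -12)
S(o) = -12 + o
-703*(0 + 1/5)*S(E(-1)) = -703*(0 + 1/5)*(-12 + (-1)²) = -703*(0 + 1*(⅕))*(-12 + 1) = -703*(0 + ⅕)*(-11) = -703*(-11)/5 = -703*(-11/5) = 7733/5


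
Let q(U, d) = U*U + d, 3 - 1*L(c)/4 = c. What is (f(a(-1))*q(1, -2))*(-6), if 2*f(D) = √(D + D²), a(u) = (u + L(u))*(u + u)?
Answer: 3*√870 ≈ 88.487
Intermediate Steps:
L(c) = 12 - 4*c
q(U, d) = d + U² (q(U, d) = U² + d = d + U²)
a(u) = 2*u*(12 - 3*u) (a(u) = (u + (12 - 4*u))*(u + u) = (12 - 3*u)*(2*u) = 2*u*(12 - 3*u))
f(D) = √(D + D²)/2
(f(a(-1))*q(1, -2))*(-6) = ((√((6*(-1)*(4 - 1*(-1)))*(1 + 6*(-1)*(4 - 1*(-1))))/2)*(-2 + 1²))*(-6) = ((√((6*(-1)*(4 + 1))*(1 + 6*(-1)*(4 + 1)))/2)*(-2 + 1))*(-6) = ((√((6*(-1)*5)*(1 + 6*(-1)*5))/2)*(-1))*(-6) = ((√(-30*(1 - 30))/2)*(-1))*(-6) = ((√(-30*(-29))/2)*(-1))*(-6) = ((√870/2)*(-1))*(-6) = -√870/2*(-6) = 3*√870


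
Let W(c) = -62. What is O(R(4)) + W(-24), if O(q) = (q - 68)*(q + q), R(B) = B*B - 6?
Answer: -1222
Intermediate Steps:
R(B) = -6 + B² (R(B) = B² - 6 = -6 + B²)
O(q) = 2*q*(-68 + q) (O(q) = (-68 + q)*(2*q) = 2*q*(-68 + q))
O(R(4)) + W(-24) = 2*(-6 + 4²)*(-68 + (-6 + 4²)) - 62 = 2*(-6 + 16)*(-68 + (-6 + 16)) - 62 = 2*10*(-68 + 10) - 62 = 2*10*(-58) - 62 = -1160 - 62 = -1222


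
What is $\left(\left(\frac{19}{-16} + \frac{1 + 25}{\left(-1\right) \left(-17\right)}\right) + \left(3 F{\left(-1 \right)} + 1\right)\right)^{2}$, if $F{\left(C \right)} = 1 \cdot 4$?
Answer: $\frac{13169641}{73984} \approx 178.01$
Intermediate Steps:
$F{\left(C \right)} = 4$
$\left(\left(\frac{19}{-16} + \frac{1 + 25}{\left(-1\right) \left(-17\right)}\right) + \left(3 F{\left(-1 \right)} + 1\right)\right)^{2} = \left(\left(\frac{19}{-16} + \frac{1 + 25}{\left(-1\right) \left(-17\right)}\right) + \left(3 \cdot 4 + 1\right)\right)^{2} = \left(\left(19 \left(- \frac{1}{16}\right) + \frac{26}{17}\right) + \left(12 + 1\right)\right)^{2} = \left(\left(- \frac{19}{16} + 26 \cdot \frac{1}{17}\right) + 13\right)^{2} = \left(\left(- \frac{19}{16} + \frac{26}{17}\right) + 13\right)^{2} = \left(\frac{93}{272} + 13\right)^{2} = \left(\frac{3629}{272}\right)^{2} = \frac{13169641}{73984}$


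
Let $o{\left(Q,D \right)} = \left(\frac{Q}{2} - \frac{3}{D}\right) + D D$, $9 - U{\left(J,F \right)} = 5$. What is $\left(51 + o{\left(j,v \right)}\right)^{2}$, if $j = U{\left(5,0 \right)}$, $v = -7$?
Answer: $\frac{514089}{49} \approx 10492.0$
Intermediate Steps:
$U{\left(J,F \right)} = 4$ ($U{\left(J,F \right)} = 9 - 5 = 4$)
$j = 4$
$o{\left(Q,D \right)} = D^{2} + \frac{Q}{2} - \frac{3}{D}$ ($o{\left(Q,D \right)} = \left(Q \frac{1}{2} - \frac{3}{D}\right) + D^{2} = \left(\frac{Q}{2} - \frac{3}{D}\right) + D^{2} = D^{2} + \frac{Q}{2} - \frac{3}{D}$)
$\left(51 + o{\left(j,v \right)}\right)^{2} = \left(51 + \left(\left(-7\right)^{2} + \frac{1}{2} \cdot 4 - \frac{3}{-7}\right)\right)^{2} = \left(51 + \left(49 + 2 - - \frac{3}{7}\right)\right)^{2} = \left(51 + \left(49 + 2 + \frac{3}{7}\right)\right)^{2} = \left(51 + \frac{360}{7}\right)^{2} = \left(\frac{717}{7}\right)^{2} = \frac{514089}{49}$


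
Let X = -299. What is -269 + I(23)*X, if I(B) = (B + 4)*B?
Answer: -185948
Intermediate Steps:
I(B) = B*(4 + B) (I(B) = (4 + B)*B = B*(4 + B))
-269 + I(23)*X = -269 + (23*(4 + 23))*(-299) = -269 + (23*27)*(-299) = -269 + 621*(-299) = -269 - 185679 = -185948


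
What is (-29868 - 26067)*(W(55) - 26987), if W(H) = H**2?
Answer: 1340314470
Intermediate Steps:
(-29868 - 26067)*(W(55) - 26987) = (-29868 - 26067)*(55**2 - 26987) = -55935*(3025 - 26987) = -55935*(-23962) = 1340314470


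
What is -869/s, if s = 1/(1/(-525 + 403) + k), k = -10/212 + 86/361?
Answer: -185461111/1167113 ≈ -158.91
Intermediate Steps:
k = 7311/38266 (k = -10*1/212 + 86*(1/361) = -5/106 + 86/361 = 7311/38266 ≈ 0.19106)
s = 1167113/213419 (s = 1/(1/(-525 + 403) + 7311/38266) = 1/(1/(-122) + 7311/38266) = 1/(-1/122 + 7311/38266) = 1/(213419/1167113) = 1167113/213419 ≈ 5.4686)
-869/s = -869/1167113/213419 = -869*213419/1167113 = -185461111/1167113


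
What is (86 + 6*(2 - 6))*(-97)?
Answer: -6014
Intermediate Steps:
(86 + 6*(2 - 6))*(-97) = (86 + 6*(-4))*(-97) = (86 - 24)*(-97) = 62*(-97) = -6014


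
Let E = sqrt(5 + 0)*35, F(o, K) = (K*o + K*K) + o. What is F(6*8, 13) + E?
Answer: 841 + 35*sqrt(5) ≈ 919.26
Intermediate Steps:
F(o, K) = o + K**2 + K*o (F(o, K) = (K*o + K**2) + o = (K**2 + K*o) + o = o + K**2 + K*o)
E = 35*sqrt(5) (E = sqrt(5)*35 = 35*sqrt(5) ≈ 78.262)
F(6*8, 13) + E = (6*8 + 13**2 + 13*(6*8)) + 35*sqrt(5) = (48 + 169 + 13*48) + 35*sqrt(5) = (48 + 169 + 624) + 35*sqrt(5) = 841 + 35*sqrt(5)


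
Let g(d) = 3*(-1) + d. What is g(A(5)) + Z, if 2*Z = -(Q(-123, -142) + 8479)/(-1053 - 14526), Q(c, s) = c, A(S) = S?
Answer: 35336/15579 ≈ 2.2682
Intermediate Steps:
g(d) = -3 + d
Z = 4178/15579 (Z = (-(-123 + 8479)/(-1053 - 14526))/2 = (-8356/(-15579))/2 = (-8356*(-1)/15579)/2 = (-1*(-8356/15579))/2 = (1/2)*(8356/15579) = 4178/15579 ≈ 0.26818)
g(A(5)) + Z = (-3 + 5) + 4178/15579 = 2 + 4178/15579 = 35336/15579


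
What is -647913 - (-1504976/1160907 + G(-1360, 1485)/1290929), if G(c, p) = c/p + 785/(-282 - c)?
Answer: -856414865439172511951/1321807988115846 ≈ -6.4791e+5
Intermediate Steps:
G(c, p) = 785/(-282 - c) + c/p
-647913 - (-1504976/1160907 + G(-1360, 1485)/1290929) = -647913 - (-1504976/1160907 + (((-1360)² - 785*1485 + 282*(-1360))/(1485*(282 - 1360)))/1290929) = -647913 - (-1504976*1/1160907 + ((1/1485)*(1849600 - 1165725 - 383520)/(-1078))*(1/1290929)) = -647913 - (-136816/105537 + ((1/1485)*(-1/1078)*300355)*(1/1290929)) = -647913 - (-136816/105537 - 5461/29106*1/1290929) = -647913 - (-136816/105537 - 5461/37573779474) = -647913 - 1*(-1713564929617447/1321807988115846) = -647913 + 1713564929617447/1321807988115846 = -856414865439172511951/1321807988115846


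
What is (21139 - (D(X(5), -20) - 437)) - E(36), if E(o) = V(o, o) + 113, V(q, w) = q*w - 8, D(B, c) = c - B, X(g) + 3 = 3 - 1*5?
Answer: 20190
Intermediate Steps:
X(g) = -5 (X(g) = -3 + (3 - 1*5) = -3 + (3 - 5) = -3 - 2 = -5)
V(q, w) = -8 + q*w
E(o) = 105 + o² (E(o) = (-8 + o*o) + 113 = (-8 + o²) + 113 = 105 + o²)
(21139 - (D(X(5), -20) - 437)) - E(36) = (21139 - ((-20 - 1*(-5)) - 437)) - (105 + 36²) = (21139 - ((-20 + 5) - 437)) - (105 + 1296) = (21139 - (-15 - 437)) - 1*1401 = (21139 - 1*(-452)) - 1401 = (21139 + 452) - 1401 = 21591 - 1401 = 20190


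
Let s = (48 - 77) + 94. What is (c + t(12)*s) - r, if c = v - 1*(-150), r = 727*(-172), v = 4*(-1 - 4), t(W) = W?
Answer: 125954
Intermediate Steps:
v = -20 (v = 4*(-5) = -20)
r = -125044
c = 130 (c = -20 - 1*(-150) = -20 + 150 = 130)
s = 65 (s = -29 + 94 = 65)
(c + t(12)*s) - r = (130 + 12*65) - 1*(-125044) = (130 + 780) + 125044 = 910 + 125044 = 125954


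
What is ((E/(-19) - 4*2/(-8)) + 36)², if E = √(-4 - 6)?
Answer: (703 - I*√10)²/361 ≈ 1369.0 - 12.316*I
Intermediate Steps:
E = I*√10 (E = √(-10) = I*√10 ≈ 3.1623*I)
((E/(-19) - 4*2/(-8)) + 36)² = (((I*√10)/(-19) - 4*2/(-8)) + 36)² = (((I*√10)*(-1/19) - 8*(-⅛)) + 36)² = ((-I*√10/19 + 1) + 36)² = ((1 - I*√10/19) + 36)² = (37 - I*√10/19)²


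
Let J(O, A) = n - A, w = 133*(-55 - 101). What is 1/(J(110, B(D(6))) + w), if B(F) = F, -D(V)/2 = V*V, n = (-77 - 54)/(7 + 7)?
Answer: -14/289595 ≈ -4.8343e-5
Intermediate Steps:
w = -20748 (w = 133*(-156) = -20748)
n = -131/14 ≈ -9.3571
D(V) = -2*V² (D(V) = -2*V*V = -2*V²)
J(O, A) = -131/14 - A
1/(J(110, B(D(6))) + w) = 1/((-131/14 - (-2)*6²) - 20748) = 1/((-131/14 - (-2)*36) - 20748) = 1/((-131/14 - 1*(-72)) - 20748) = 1/((-131/14 + 72) - 20748) = 1/(877/14 - 20748) = 1/(-289595/14) = -14/289595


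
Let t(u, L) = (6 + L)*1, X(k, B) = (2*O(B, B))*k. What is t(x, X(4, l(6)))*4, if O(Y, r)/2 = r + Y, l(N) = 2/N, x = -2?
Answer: 200/3 ≈ 66.667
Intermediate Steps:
O(Y, r) = 2*Y + 2*r (O(Y, r) = 2*(r + Y) = 2*(Y + r) = 2*Y + 2*r)
X(k, B) = 8*B*k (X(k, B) = (2*(2*B + 2*B))*k = (2*(4*B))*k = (8*B)*k = 8*B*k)
t(u, L) = 6 + L
t(x, X(4, l(6)))*4 = (6 + 8*(2/6)*4)*4 = (6 + 8*(2*(1/6))*4)*4 = (6 + 8*(1/3)*4)*4 = (6 + 32/3)*4 = (50/3)*4 = 200/3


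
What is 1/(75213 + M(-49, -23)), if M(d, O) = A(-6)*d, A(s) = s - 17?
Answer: 1/76340 ≈ 1.3099e-5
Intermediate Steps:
A(s) = -17 + s
M(d, O) = -23*d (M(d, O) = (-17 - 6)*d = -23*d)
1/(75213 + M(-49, -23)) = 1/(75213 - 23*(-49)) = 1/(75213 + 1127) = 1/76340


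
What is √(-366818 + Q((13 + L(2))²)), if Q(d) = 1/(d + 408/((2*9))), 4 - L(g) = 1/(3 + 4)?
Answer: 5*I*√1865609568383/11276 ≈ 605.66*I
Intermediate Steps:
L(g) = 27/7 (L(g) = 4 - 1/(3 + 4) = 4 - 1/7 = 4 - 1*⅐ = 4 - ⅐ = 27/7)
Q(d) = 1/(68/3 + d) (Q(d) = 1/(d + 408/18) = 1/(d + 408*(1/18)) = 1/(d + 68/3) = 1/(68/3 + d))
√(-366818 + Q((13 + L(2))²)) = √(-366818 + 3/(68 + 3*(13 + 27/7)²)) = √(-366818 + 3/(68 + 3*(118/7)²)) = √(-366818 + 3/(68 + 3*(13924/49))) = √(-366818 + 3/(68 + 41772/49)) = √(-366818 + 3/(45104/49)) = √(-366818 + 3*(49/45104)) = √(-366818 + 147/45104) = √(-16544958925/45104) = 5*I*√1865609568383/11276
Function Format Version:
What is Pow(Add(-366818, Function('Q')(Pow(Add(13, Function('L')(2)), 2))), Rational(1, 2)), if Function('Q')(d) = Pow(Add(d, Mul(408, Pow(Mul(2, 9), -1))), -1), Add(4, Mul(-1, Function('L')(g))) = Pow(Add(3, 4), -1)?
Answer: Mul(Rational(5, 11276), I, Pow(1865609568383, Rational(1, 2))) ≈ Mul(605.66, I)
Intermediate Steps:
Function('L')(g) = Rational(27, 7) (Function('L')(g) = Add(4, Mul(-1, Pow(Add(3, 4), -1))) = Add(4, Mul(-1, Pow(7, -1))) = Add(4, Mul(-1, Rational(1, 7))) = Add(4, Rational(-1, 7)) = Rational(27, 7))
Function('Q')(d) = Pow(Add(Rational(68, 3), d), -1) (Function('Q')(d) = Pow(Add(d, Mul(408, Pow(18, -1))), -1) = Pow(Add(d, Mul(408, Rational(1, 18))), -1) = Pow(Add(d, Rational(68, 3)), -1) = Pow(Add(Rational(68, 3), d), -1))
Pow(Add(-366818, Function('Q')(Pow(Add(13, Function('L')(2)), 2))), Rational(1, 2)) = Pow(Add(-366818, Mul(3, Pow(Add(68, Mul(3, Pow(Add(13, Rational(27, 7)), 2))), -1))), Rational(1, 2)) = Pow(Add(-366818, Mul(3, Pow(Add(68, Mul(3, Pow(Rational(118, 7), 2))), -1))), Rational(1, 2)) = Pow(Add(-366818, Mul(3, Pow(Add(68, Mul(3, Rational(13924, 49))), -1))), Rational(1, 2)) = Pow(Add(-366818, Mul(3, Pow(Add(68, Rational(41772, 49)), -1))), Rational(1, 2)) = Pow(Add(-366818, Mul(3, Pow(Rational(45104, 49), -1))), Rational(1, 2)) = Pow(Add(-366818, Mul(3, Rational(49, 45104))), Rational(1, 2)) = Pow(Add(-366818, Rational(147, 45104)), Rational(1, 2)) = Pow(Rational(-16544958925, 45104), Rational(1, 2)) = Mul(Rational(5, 11276), I, Pow(1865609568383, Rational(1, 2)))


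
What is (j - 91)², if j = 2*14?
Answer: 3969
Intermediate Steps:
j = 28
(j - 91)² = (28 - 91)² = (-63)² = 3969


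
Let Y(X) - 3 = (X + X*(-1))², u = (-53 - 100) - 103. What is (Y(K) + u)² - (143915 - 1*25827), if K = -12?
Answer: -54079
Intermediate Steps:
u = -256 (u = -153 - 103 = -256)
Y(X) = 3 (Y(X) = 3 + (X + X*(-1))² = 3 + (X - X)² = 3 + 0² = 3 + 0 = 3)
(Y(K) + u)² - (143915 - 1*25827) = (3 - 256)² - (143915 - 1*25827) = (-253)² - (143915 - 25827) = 64009 - 1*118088 = 64009 - 118088 = -54079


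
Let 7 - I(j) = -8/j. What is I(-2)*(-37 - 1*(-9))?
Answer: -84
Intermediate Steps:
I(j) = 7 + 8/j (I(j) = 7 - (-8)/j = 7 + 8/j)
I(-2)*(-37 - 1*(-9)) = (7 + 8/(-2))*(-37 - 1*(-9)) = (7 + 8*(-½))*(-37 + 9) = (7 - 4)*(-28) = 3*(-28) = -84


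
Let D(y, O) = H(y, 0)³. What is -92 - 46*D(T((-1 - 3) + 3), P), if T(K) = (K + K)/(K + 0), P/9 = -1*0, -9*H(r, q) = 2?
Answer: -66700/729 ≈ -91.495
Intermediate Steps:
H(r, q) = -2/9 (H(r, q) = -⅑*2 = -2/9)
P = 0 (P = 9*(-1*0) = 9*0 = 0)
T(K) = 2 (T(K) = (2*K)/K = 2)
D(y, O) = -8/729 (D(y, O) = (-2/9)³ = -8/729)
-92 - 46*D(T((-1 - 3) + 3), P) = -92 - 46*(-8/729) = -92 + 368/729 = -66700/729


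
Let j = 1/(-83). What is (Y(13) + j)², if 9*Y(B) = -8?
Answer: 452929/558009 ≈ 0.81169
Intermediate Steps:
j = -1/83 ≈ -0.012048
Y(B) = -8/9 (Y(B) = (⅑)*(-8) = -8/9)
(Y(13) + j)² = (-8/9 - 1/83)² = (-673/747)² = 452929/558009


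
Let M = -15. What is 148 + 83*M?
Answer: -1097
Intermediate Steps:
148 + 83*M = 148 + 83*(-15) = 148 - 1245 = -1097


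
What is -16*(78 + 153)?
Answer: -3696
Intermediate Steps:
-16*(78 + 153) = -16*231 = -3696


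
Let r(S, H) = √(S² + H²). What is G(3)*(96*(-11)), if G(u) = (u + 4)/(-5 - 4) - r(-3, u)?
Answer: 2464/3 + 3168*√2 ≈ 5301.6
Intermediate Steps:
r(S, H) = √(H² + S²)
G(u) = -4/9 - √(9 + u²) - u/9 (G(u) = (u + 4)/(-5 - 4) - √(u² + (-3)²) = (4 + u)/(-9) - √(u² + 9) = (4 + u)*(-⅑) - √(9 + u²) = (-4/9 - u/9) - √(9 + u²) = -4/9 - √(9 + u²) - u/9)
G(3)*(96*(-11)) = (-4/9 - √(9 + 3²) - ⅑*3)*(96*(-11)) = (-4/9 - √(9 + 9) - ⅓)*(-1056) = (-4/9 - √18 - ⅓)*(-1056) = (-4/9 - 3*√2 - ⅓)*(-1056) = (-7/9 - 3*√2)*(-1056) = 2464/3 + 3168*√2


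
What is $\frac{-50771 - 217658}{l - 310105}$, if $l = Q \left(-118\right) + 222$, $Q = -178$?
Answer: $\frac{268429}{288879} \approx 0.92921$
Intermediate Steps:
$l = 21226$ ($l = \left(-178\right) \left(-118\right) + 222 = 21004 + 222 = 21226$)
$\frac{-50771 - 217658}{l - 310105} = \frac{-50771 - 217658}{21226 - 310105} = - \frac{268429}{-288879} = \left(-268429\right) \left(- \frac{1}{288879}\right) = \frac{268429}{288879}$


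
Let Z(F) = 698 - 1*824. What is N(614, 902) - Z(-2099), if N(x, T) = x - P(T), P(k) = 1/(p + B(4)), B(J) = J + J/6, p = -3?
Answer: 3697/5 ≈ 739.40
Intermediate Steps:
B(J) = 7*J/6 (B(J) = J + J*(⅙) = J + J/6 = 7*J/6)
P(k) = ⅗ (P(k) = 1/(-3 + (7/6)*4) = 1/(-3 + 14/3) = 1/(5/3) = ⅗)
Z(F) = -126 (Z(F) = 698 - 824 = -126)
N(x, T) = -⅗ + x (N(x, T) = x - 1*⅗ = x - ⅗ = -⅗ + x)
N(614, 902) - Z(-2099) = (-⅗ + 614) - 1*(-126) = 3067/5 + 126 = 3697/5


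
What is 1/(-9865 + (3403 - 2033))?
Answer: -1/8495 ≈ -0.00011772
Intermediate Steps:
1/(-9865 + (3403 - 2033)) = 1/(-9865 + 1370) = 1/(-8495) = -1/8495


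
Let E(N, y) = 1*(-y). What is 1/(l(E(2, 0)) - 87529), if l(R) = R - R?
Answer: -1/87529 ≈ -1.1425e-5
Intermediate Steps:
E(N, y) = -y
l(R) = 0
1/(l(E(2, 0)) - 87529) = 1/(0 - 87529) = 1/(-87529) = -1/87529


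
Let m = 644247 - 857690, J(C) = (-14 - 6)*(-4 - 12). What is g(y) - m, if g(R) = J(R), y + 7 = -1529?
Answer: 213763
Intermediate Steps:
y = -1536 (y = -7 - 1529 = -1536)
J(C) = 320 (J(C) = -20*(-16) = 320)
g(R) = 320
m = -213443
g(y) - m = 320 - 1*(-213443) = 320 + 213443 = 213763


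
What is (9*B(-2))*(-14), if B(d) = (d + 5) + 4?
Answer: -882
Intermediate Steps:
B(d) = 9 + d (B(d) = (5 + d) + 4 = 9 + d)
(9*B(-2))*(-14) = (9*(9 - 2))*(-14) = (9*7)*(-14) = 63*(-14) = -882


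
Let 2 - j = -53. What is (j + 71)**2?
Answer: 15876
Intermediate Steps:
j = 55 (j = 2 - 1*(-53) = 2 + 53 = 55)
(j + 71)**2 = (55 + 71)**2 = 126**2 = 15876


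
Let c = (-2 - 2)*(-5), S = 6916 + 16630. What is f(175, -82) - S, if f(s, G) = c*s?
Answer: -20046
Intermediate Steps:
S = 23546
c = 20 (c = -4*(-5) = 20)
f(s, G) = 20*s
f(175, -82) - S = 20*175 - 1*23546 = 3500 - 23546 = -20046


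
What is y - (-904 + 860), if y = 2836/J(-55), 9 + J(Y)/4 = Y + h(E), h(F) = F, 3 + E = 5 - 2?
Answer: 2107/64 ≈ 32.922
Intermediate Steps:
E = 0 (E = -3 + (5 - 2) = -3 + 3 = 0)
J(Y) = -36 + 4*Y (J(Y) = -36 + 4*(Y + 0) = -36 + 4*Y)
y = -709/64 (y = 2836/(-36 + 4*(-55)) = 2836/(-36 - 220) = 2836/(-256) = 2836*(-1/256) = -709/64 ≈ -11.078)
y - (-904 + 860) = -709/64 - (-904 + 860) = -709/64 - 1*(-44) = -709/64 + 44 = 2107/64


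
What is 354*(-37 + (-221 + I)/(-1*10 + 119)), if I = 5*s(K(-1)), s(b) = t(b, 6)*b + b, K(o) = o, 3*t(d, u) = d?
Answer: -1507096/109 ≈ -13827.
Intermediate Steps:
t(d, u) = d/3
s(b) = b + b²/3 (s(b) = (b/3)*b + b = b²/3 + b = b + b²/3)
I = -10/3 (I = 5*((⅓)*(-1)*(3 - 1)) = 5*((⅓)*(-1)*2) = 5*(-⅔) = -10/3 ≈ -3.3333)
354*(-37 + (-221 + I)/(-1*10 + 119)) = 354*(-37 + (-221 - 10/3)/(-1*10 + 119)) = 354*(-37 - 673/(3*(-10 + 119))) = 354*(-37 - 673/3/109) = 354*(-37 - 673/3*1/109) = 354*(-37 - 673/327) = 354*(-12772/327) = -1507096/109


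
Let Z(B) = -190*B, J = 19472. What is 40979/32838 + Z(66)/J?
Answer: 48269321/79927692 ≈ 0.60391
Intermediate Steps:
40979/32838 + Z(66)/J = 40979/32838 - 190*66/19472 = 40979*(1/32838) - 12540*1/19472 = 40979/32838 - 3135/4868 = 48269321/79927692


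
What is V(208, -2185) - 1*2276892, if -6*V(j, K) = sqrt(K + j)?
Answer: -2276892 - I*sqrt(1977)/6 ≈ -2.2769e+6 - 7.4106*I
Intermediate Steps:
V(j, K) = -sqrt(K + j)/6
V(208, -2185) - 1*2276892 = -sqrt(-2185 + 208)/6 - 1*2276892 = -I*sqrt(1977)/6 - 2276892 = -2276892 - I*sqrt(1977)/6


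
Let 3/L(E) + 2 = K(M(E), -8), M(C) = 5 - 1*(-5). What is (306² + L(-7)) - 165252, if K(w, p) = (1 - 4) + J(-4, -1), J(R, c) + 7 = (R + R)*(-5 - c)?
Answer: -1432317/20 ≈ -71616.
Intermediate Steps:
J(R, c) = -7 + 2*R*(-5 - c) (J(R, c) = -7 + (R + R)*(-5 - c) = -7 + (2*R)*(-5 - c) = -7 + 2*R*(-5 - c))
M(C) = 10 (M(C) = 5 + 5 = 10)
K(w, p) = 22 (K(w, p) = (1 - 4) + (-7 - 10*(-4) - 2*(-4)*(-1)) = -3 + (-7 + 40 - 8) = -3 + 25 = 22)
L(E) = 3/20 (L(E) = 3/(-2 + 22) = 3/20)
(306² + L(-7)) - 165252 = (306² + 3/20) - 165252 = (93636 + 3/20) - 165252 = 1872723/20 - 165252 = -1432317/20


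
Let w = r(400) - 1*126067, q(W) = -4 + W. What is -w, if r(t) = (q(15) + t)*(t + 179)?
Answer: -111902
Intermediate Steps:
r(t) = (11 + t)*(179 + t) (r(t) = ((-4 + 15) + t)*(t + 179) = (11 + t)*(179 + t))
w = 111902 (w = (1969 + 400**2 + 190*400) - 1*126067 = (1969 + 160000 + 76000) - 126067 = 237969 - 126067 = 111902)
-w = -1*111902 = -111902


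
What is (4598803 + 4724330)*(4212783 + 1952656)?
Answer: 57481207800387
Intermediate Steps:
(4598803 + 4724330)*(4212783 + 1952656) = 9323133*6165439 = 57481207800387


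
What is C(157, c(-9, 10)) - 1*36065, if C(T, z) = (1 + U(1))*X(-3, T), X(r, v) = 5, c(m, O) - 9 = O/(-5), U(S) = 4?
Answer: -36040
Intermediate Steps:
c(m, O) = 9 - O/5 (c(m, O) = 9 + O/(-5) = 9 + O*(-1/5) = 9 - O/5)
C(T, z) = 25 (C(T, z) = (1 + 4)*5 = 5*5 = 25)
C(157, c(-9, 10)) - 1*36065 = 25 - 1*36065 = 25 - 36065 = -36040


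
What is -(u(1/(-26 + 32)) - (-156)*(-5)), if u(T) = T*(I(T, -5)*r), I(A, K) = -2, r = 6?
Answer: 782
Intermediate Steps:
u(T) = -12*T (u(T) = T*(-2*6) = T*(-12) = -12*T)
-(u(1/(-26 + 32)) - (-156)*(-5)) = -(-12/(-26 + 32) - (-156)*(-5)) = -(-12/6 - 1*780) = -(-12*⅙ - 780) = -(-2 - 780) = -1*(-782) = 782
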